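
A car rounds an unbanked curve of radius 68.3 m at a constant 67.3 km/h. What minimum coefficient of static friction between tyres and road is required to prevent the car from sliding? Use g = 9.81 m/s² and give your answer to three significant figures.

v = 67.3/3.6 = 18.69 m/s.
Friction provides the centripetal force: μ_s m g = m v²/r, so μ_s = v²/(g r) = (18.69)²/(9.81 × 68.3) = 349.5/670.0 = 0.5216.

0.522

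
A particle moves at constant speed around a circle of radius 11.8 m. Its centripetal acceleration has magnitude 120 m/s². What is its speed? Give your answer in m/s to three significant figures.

a_c = v²/r ⇒ v = √(a_c · r) = √(120 × 11.8) = √1416 = 37.63 m/s.

37.6 m/s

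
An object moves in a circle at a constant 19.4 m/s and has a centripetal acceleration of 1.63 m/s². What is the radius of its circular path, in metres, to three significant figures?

a_c = v²/r ⇒ r = v²/a_c = (19.4)²/1.63 = 376.4/1.63 = 230.9 m.

231 m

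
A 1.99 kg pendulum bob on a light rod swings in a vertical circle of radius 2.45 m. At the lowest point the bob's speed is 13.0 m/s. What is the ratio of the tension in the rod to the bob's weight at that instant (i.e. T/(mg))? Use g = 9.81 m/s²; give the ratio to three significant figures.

8.03

At the bottom, T − mg = mv²/r, so T = m(v²/r + g) and T/(mg) = v²/(rg) + 1 = (13.0)²/(2.45 × 9.81) + 1 = 7.032 + 1 = 8.032.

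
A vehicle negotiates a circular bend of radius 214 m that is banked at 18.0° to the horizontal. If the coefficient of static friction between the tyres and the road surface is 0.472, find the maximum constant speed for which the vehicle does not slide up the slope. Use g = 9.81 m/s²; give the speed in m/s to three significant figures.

At the maximum speed, friction acts down the slope at its limiting value f = μN. Radially (horizontal, toward centre): N sinθ + μN cosθ = mv²/r. Vertically: N cosθ − μN sinθ = mg.
Dividing: v² = r g (sinθ + μcosθ)/(cosθ − μsinθ).
sinθ + μcosθ = 0.3090 + 0.472×0.9511 = 0.7579; cosθ − μsinθ = 0.9511 − 0.472×0.3090 = 0.8052.
v² = 214 × 9.81 × 0.7579/0.8052 = 1976 m²/s², so v = 44.45 m/s.

44.5 m/s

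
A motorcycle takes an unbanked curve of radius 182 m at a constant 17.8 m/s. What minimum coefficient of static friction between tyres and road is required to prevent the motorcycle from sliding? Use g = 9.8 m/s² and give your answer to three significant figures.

Friction provides the centripetal force: μ_s m g = m v²/r, so μ_s = v²/(g r) = (17.80)²/(9.8 × 182) = 316.8/1784 = 0.1776.

0.178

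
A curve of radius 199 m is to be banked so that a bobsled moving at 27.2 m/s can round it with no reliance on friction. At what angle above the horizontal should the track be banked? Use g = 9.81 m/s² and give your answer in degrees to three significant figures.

For a frictionless banked turn: horizontally N sinθ = mv²/r and vertically N cosθ = mg.
Dividing: tanθ = v²/(r g) = (27.2)²/(199 × 9.81) = 739.8/1952 = 0.3790.
θ = arctan(0.3790) = 20.76°.

20.8°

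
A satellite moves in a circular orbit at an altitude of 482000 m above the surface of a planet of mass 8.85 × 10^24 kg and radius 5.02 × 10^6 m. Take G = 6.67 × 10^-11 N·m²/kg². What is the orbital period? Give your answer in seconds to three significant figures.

3340 s

r = R + h = 5.02 × 10^6 + 482000 = 5.502 × 10^6 m. Gravity provides the centripetal force: G M m / r² = m v² / r ⇒ v = √(GM/r) = 10360 m/s.
T = 2πr/v = 2π × 5.502 × 10^6 / 10360 = 3338 s.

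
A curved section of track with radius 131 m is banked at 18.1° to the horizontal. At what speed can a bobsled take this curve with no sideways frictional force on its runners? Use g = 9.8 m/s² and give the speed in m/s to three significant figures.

On a frictionless banked curve, N sinθ = mv²/r and N cosθ = mg, so tanθ = v²/(rg).
v = √(r g tanθ) = √(131 × 9.8 × tan 18.1°) = √(131 × 9.8 × 0.3269) = √419.6 = 20.48 m/s.

20.5 m/s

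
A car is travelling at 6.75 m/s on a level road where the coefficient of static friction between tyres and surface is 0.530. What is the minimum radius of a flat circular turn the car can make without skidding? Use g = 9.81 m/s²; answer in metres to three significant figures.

At the limit, μ_s m g = m v²/r, so r_min = v²/(μ_s g) = (6.75)²/(0.530 × 9.81) = 45.56/5.199 = 8.763 m.

8.76 m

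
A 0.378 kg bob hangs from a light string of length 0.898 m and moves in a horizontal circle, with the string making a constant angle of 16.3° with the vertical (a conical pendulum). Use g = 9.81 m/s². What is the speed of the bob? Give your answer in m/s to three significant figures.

0.850 m/s

The radius of the circle is r = L sinθ = 0.898 × sin 16.3° = 0.2520 m.
Horizontally T sinθ = mv²/r and vertically T cosθ = mg, so tanθ = v²/(rg).
v = √(r g tanθ) = √(0.2520 × 9.81 × 0.2924) = √0.7230 = 0.8503 m/s.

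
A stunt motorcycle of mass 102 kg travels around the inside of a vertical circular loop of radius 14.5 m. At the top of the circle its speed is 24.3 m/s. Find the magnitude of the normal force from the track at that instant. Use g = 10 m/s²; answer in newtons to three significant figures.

3130 N

At the top, both N and the weight mg point inward (toward the centre), so N + mg = mv²/r.
N = m(v²/r − g) = 102 × ((24.3)²/14.5 − 10.0) = 102 × (40.72 − 10.0) = 102 × 30.72 = 3134 N.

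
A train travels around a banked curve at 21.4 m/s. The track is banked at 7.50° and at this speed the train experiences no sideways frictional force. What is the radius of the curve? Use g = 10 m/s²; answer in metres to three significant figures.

348 m

Frictionless banking: tanθ = v²/(rg), so r = v²/(g tanθ).
r = (21.4)²/(10.0 × tan 7.50°) = 458.0/(10.0 × 0.1317) = 458.0/1.317 = 347.9 m.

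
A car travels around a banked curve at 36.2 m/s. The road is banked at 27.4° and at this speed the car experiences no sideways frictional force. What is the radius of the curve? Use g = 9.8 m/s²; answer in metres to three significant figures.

258 m

Frictionless banking: tanθ = v²/(rg), so r = v²/(g tanθ).
r = (36.2)²/(9.8 × tan 27.4°) = 1310/(9.8 × 0.5184) = 1310/5.080 = 258.0 m.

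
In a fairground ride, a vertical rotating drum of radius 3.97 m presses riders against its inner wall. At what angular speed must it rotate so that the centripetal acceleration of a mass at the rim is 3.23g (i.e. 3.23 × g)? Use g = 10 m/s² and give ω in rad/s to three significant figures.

Centripetal acceleration a_c = ω²r. Setting ω²r = 3.23g:
ω = √(3.23g / r) = √(3.23 × 10.0 / 3.97) = √8.136 = 2.852 rad/s.

2.85 rad/s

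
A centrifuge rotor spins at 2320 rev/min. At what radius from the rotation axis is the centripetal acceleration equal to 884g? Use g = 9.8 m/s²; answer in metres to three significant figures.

0.147 m

ω = 2320 rev/min × 2π/60 = 242.9 rad/s.
a_c = ω²r = 884g ⇒ r = 884 × 9.8 / (242.9)² = 8663/59020 = 0.1468 m.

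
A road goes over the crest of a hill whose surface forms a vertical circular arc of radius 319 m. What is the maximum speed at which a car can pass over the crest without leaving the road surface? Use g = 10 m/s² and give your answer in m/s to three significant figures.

At the crest the centre of the circle is below the car, so the net downward (centripetal) force is mg − N = mv²/r.
The car leaves the road when N → 0, giving v_max = √(g r) = √(10.0 × 319) = 56.48 m/s.

56.5 m/s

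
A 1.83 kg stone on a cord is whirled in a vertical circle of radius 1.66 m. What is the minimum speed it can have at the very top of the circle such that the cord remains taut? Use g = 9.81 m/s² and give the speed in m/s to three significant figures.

At the top, both weight mg and T point toward the centre: T + mg = mv²/r.
At minimum speed T → 0, so mg = mv_min²/r ⇒ v_min = √(g r) = √(9.81 × 1.66) = 4.035 m/s.

4.04 m/s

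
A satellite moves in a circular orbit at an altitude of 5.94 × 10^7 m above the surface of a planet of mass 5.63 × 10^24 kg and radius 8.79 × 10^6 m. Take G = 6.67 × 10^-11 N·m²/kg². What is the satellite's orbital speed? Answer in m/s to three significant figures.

2350 m/s

Orbital radius r = R + h = 8.79 × 10^6 + 5.94 × 10^7 = 6.819 × 10^7 m.
Gravity supplies the centripetal force: G M m / r² = m v² / r, so v = √(GM/r).
v = √(6.67 × 10^-11 × 5.63 × 10^24 / 6.819 × 10^7) = √(5.507 × 10^6) = 2347 m/s.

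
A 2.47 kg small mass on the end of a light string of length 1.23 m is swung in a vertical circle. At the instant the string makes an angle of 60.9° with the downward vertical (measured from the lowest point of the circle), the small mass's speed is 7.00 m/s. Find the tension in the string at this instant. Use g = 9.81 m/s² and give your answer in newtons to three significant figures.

Take the radial direction toward the centre of the circle as positive. The component of the weight along the string toward the centre is −mg cos φ (φ measured from the bottom), so Newton's second law along the string gives T − mg cos φ = m v²/r.
cos 60.9° = 0.4863, so T = m(v²/r + g cos φ) = 2.47 × ((7.00)²/1.23 + 9.81 × 0.4863) = 2.47 × (39.84 + (4.771)) = 2.47 × 44.61 = 110.2 N.

110 N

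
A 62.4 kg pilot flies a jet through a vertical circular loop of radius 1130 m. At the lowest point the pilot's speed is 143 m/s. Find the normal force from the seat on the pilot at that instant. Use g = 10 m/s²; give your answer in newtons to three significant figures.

At the lowest point, N points up (toward the centre) and the weight mg points down (away from the centre), so the net inward force is N − mg = mv²/r.
N = m(v²/r + g) = 62.4 × ((143)²/1130 + 10.0) = 62.4 × (18.10 + 10.0) = 62.4 × 28.10 = 1753 N.

1750 N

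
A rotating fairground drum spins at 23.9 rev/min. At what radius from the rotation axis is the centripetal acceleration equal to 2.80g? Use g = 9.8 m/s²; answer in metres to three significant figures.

ω = 23.9 rev/min × 2π/60 = 2.503 rad/s.
a_c = ω²r = 2.80g ⇒ r = 2.80 × 9.8 / (2.503)² = 27.44/6.264 = 4.381 m.

4.38 m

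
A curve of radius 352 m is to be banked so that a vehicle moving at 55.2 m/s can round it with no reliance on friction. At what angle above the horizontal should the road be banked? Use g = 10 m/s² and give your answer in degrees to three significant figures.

With no friction, the horizontal component of the normal force provides the centripetal force: N sinθ = mv²/r, while N cosθ = mg vertically.
Dividing: tanθ = v²/(r g) = (55.2)²/(352 × 10.0) = 3047/3520 = 0.8656.
θ = arctan(0.8656) = 40.88°.

40.9°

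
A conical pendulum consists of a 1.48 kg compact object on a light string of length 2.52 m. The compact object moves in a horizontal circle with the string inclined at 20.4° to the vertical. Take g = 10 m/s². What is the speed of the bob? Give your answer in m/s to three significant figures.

The radius of the circle is r = L sinθ = 2.52 × sin 20.4° = 0.8784 m.
Horizontally T sinθ = mv²/r and vertically T cosθ = mg, so tanθ = v²/(rg).
v = √(r g tanθ) = √(0.8784 × 10.0 × 0.3719) = √3.267 = 1.807 m/s.

1.81 m/s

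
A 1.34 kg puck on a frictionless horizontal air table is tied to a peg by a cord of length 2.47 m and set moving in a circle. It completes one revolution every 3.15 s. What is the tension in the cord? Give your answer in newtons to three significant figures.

v = 2πr/T = 2π × 2.47/3.15 = 4.927 m/s.
The tension is the only horizontal force, so it supplies the full centripetal force: T = m v²/r = 1.34 × (4.927)²/2.47 = 1.34 × 24.27/2.47 = 13.17 N.

13.2 N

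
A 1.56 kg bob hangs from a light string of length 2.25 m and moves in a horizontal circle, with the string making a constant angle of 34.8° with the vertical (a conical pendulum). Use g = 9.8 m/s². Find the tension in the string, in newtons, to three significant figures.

18.6 N

Vertically the bob has no acceleration, so T cosθ = mg.
T = mg/cosθ = 1.56 × 9.8 / cos 34.8° = 15.29/0.8211 = 18.62 N.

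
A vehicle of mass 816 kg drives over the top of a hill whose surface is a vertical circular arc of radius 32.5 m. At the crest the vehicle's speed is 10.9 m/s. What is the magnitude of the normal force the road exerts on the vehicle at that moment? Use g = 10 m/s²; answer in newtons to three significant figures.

5180 N

At the crest the centripetal acceleration points downward (toward the centre of the arc), so mg − N = mv²/r.
N = m(g − v²/r) = 816 × (10.0 − (10.9)²/32.5) = 816 × (10.0 − 3.656) = 816 × 6.344 = 5177 N.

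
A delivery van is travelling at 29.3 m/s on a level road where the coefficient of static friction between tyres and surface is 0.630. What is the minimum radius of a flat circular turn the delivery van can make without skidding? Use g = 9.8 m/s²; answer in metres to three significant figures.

At the limit, μ_s m g = m v²/r, so r_min = v²/(μ_s g) = (29.3)²/(0.630 × 9.8) = 858.5/6.174 = 139.0 m.

139 m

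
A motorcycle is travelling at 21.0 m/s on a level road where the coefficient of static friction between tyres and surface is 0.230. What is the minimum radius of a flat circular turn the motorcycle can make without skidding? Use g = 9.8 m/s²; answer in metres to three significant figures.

196 m

At the limit, μ_s m g = m v²/r, so r_min = v²/(μ_s g) = (21.0)²/(0.230 × 9.8) = 441.0/2.254 = 195.7 m.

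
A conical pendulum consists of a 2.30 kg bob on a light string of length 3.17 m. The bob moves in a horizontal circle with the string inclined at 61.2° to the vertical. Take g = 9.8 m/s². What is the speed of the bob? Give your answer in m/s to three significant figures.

7.04 m/s

The radius of the circle is r = L sinθ = 3.17 × sin 61.2° = 2.778 m.
Horizontally T sinθ = mv²/r and vertically T cosθ = mg, so tanθ = v²/(rg).
v = √(r g tanθ) = √(2.778 × 9.8 × 1.819) = √49.52 = 7.037 m/s.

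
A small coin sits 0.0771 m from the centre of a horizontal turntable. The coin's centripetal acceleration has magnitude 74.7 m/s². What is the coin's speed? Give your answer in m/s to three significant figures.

a_c = v²/r ⇒ v = √(a_c · r) = √(74.7 × 0.0771) = √5.759 = 2.400 m/s.

2.40 m/s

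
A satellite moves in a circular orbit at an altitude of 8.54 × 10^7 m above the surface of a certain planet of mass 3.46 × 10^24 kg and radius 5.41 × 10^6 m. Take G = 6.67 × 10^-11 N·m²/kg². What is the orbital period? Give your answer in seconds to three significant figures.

358000 s

r = R + h = 5.41 × 10^6 + 8.54 × 10^7 = 9.081 × 10^7 m. Gravity provides the centripetal force: G M m / r² = m v² / r ⇒ v = √(GM/r) = 1594 m/s.
T = 2πr/v = 2π × 9.081 × 10^7 / 1594 = 357900 s.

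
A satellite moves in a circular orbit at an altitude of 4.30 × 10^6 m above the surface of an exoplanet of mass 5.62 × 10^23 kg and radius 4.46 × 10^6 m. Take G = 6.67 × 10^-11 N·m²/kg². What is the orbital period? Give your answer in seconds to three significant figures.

r = R + h = 4.46 × 10^6 + 4.30 × 10^6 = 8.760 × 10^6 m. Gravity provides the centripetal force: G M m / r² = m v² / r ⇒ v = √(GM/r) = 2069 m/s.
T = 2πr/v = 2π × 8.760 × 10^6 / 2069 = 26610 s.

26600 s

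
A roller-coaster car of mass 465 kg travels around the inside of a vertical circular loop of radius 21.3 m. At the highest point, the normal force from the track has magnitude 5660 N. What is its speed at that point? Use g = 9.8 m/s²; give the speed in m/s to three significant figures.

21.6 m/s

At the top, N + mg = mv²/r, so v = √(r(N/m + g)) = √(21.3 × (5660/465 + 9.8)) = √(21.3 × 21.97) = √468.0 = 21.63 m/s.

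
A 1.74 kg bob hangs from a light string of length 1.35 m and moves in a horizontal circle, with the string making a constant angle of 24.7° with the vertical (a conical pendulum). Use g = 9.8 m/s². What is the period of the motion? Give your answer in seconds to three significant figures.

r = L sinθ = 0.5641 m. From T sinθ = mω²r and T cosθ = mg: tanθ = ω²r/g, so ω² = g tanθ / r = g/(L cosθ).
ω = √(g/(L cosθ)) = √(9.8/(1.35 × 0.9085)) = √7.990 = 2.827 rad/s.
Period = 2π/ω = 2.223 s.

2.22 s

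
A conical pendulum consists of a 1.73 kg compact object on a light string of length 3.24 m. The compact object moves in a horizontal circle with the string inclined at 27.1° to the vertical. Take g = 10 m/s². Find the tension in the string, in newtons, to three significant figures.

Vertically the bob has no acceleration, so T cosθ = mg.
T = mg/cosθ = 1.73 × 10.0 / cos 27.1° = 17.30/0.8902 = 19.43 N.

19.4 N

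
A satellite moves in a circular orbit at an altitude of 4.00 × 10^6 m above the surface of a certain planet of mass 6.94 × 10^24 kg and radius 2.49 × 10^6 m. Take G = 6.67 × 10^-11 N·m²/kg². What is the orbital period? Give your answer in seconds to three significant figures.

r = R + h = 2.49 × 10^6 + 4.00 × 10^6 = 6.490 × 10^6 m. Gravity provides the centripetal force: G M m / r² = m v² / r ⇒ v = √(GM/r) = 8445 m/s.
T = 2πr/v = 2π × 6.490 × 10^6 / 8445 = 4828 s.

4830 s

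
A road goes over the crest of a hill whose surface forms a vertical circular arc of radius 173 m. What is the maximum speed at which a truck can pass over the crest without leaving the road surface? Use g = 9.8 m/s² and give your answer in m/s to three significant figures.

At the crest the centre of the circle is below the truck, so the net downward (centripetal) force is mg − N = mv²/r.
The truck leaves the road when N → 0, giving v_max = √(g r) = √(9.8 × 173) = 41.18 m/s.

41.2 m/s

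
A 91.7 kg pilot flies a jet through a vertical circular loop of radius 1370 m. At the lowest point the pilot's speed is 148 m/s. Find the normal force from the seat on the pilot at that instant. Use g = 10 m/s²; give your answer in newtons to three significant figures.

At the lowest point, N points up (toward the centre) and the weight mg points down (away from the centre), so the net inward force is N − mg = mv²/r.
N = m(v²/r + g) = 91.7 × ((148)²/1370 + 10.0) = 91.7 × (15.99 + 10.0) = 91.7 × 25.99 = 2383 N.

2380 N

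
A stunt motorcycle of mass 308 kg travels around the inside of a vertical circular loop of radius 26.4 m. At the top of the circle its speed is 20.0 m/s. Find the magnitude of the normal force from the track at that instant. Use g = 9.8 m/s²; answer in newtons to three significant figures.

At the top, both N and the weight mg point inward (toward the centre), so N + mg = mv²/r.
N = m(v²/r − g) = 308 × ((20.0)²/26.4 − 9.8) = 308 × (15.15 − 9.8) = 308 × 5.352 = 1648 N.

1650 N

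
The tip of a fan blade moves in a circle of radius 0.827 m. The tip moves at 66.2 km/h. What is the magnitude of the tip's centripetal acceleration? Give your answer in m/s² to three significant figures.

409 m/s²

v = 66.2 km/h = 66.2/3.6 = 18.39 m/s.
a_c = v²/r = (18.39)²/0.827 = 338.2/0.827 = 408.9 m/s².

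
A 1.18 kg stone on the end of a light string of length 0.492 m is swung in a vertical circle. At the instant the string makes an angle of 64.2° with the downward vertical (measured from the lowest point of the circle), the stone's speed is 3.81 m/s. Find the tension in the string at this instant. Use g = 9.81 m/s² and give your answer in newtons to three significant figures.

39.9 N

Take the radial direction toward the centre of the circle as positive. The component of the weight along the string toward the centre is −mg cos φ (φ measured from the bottom), so Newton's second law along the string gives T − mg cos φ = m v²/r.
cos 64.2° = 0.4352, so T = m(v²/r + g cos φ) = 1.18 × ((3.81)²/0.492 + 9.81 × 0.4352) = 1.18 × (29.50 + (4.270)) = 1.18 × 33.77 = 39.85 N.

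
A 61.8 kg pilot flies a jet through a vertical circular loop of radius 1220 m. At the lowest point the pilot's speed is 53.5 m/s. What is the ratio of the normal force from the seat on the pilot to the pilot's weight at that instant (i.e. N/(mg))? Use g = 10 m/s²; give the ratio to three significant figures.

1.23

At the bottom, N − mg = mv²/r, so N = m(v²/r + g) and N/(mg) = v²/(rg) + 1 = (53.5)²/(1220 × 10.0) + 1 = 0.2346 + 1 = 1.235.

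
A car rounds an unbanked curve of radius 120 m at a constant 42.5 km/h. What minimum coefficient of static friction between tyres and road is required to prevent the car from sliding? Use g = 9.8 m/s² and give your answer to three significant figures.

0.119

v = 42.5/3.6 = 11.81 m/s.
Friction provides the centripetal force: μ_s m g = m v²/r, so μ_s = v²/(g r) = (11.81)²/(9.8 × 120) = 139.4/1176 = 0.1185.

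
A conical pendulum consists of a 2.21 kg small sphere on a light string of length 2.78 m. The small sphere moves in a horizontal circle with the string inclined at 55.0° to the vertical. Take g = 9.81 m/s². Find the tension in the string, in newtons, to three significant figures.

Vertically the bob has no acceleration, so T cosθ = mg.
T = mg/cosθ = 2.21 × 9.81 / cos 55.0° = 21.68/0.5736 = 37.80 N.

37.8 N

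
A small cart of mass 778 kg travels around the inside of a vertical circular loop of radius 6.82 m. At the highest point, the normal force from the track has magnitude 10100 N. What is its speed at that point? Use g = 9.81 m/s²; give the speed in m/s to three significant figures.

12.5 m/s

At the top, N + mg = mv²/r, so v = √(r(N/m + g)) = √(6.82 × (10100/778 + 9.81)) = √(6.82 × 22.79) = √155.4 = 12.47 m/s.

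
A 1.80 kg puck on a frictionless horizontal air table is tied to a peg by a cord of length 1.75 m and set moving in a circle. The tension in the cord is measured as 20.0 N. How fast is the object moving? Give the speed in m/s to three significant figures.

4.41 m/s

T = m v²/r ⇒ v = √(T r / m) = √(20.0 × 1.75 / 1.80) = √19.44 = 4.410 m/s.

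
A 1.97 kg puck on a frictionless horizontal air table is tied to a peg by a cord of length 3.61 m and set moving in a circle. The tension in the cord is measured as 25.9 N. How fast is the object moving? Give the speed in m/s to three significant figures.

6.89 m/s

T = m v²/r ⇒ v = √(T r / m) = √(25.9 × 3.61 / 1.97) = √47.46 = 6.889 m/s.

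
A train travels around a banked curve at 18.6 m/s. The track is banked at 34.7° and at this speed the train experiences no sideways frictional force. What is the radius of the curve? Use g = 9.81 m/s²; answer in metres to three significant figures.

Frictionless banking: tanθ = v²/(rg), so r = v²/(g tanθ).
r = (18.6)²/(9.81 × tan 34.7°) = 346.0/(9.81 × 0.6924) = 346.0/6.793 = 50.93 m.

50.9 m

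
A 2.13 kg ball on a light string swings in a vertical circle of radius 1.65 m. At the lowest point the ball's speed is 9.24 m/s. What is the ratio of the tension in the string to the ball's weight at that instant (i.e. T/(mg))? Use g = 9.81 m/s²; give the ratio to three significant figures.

6.27

At the bottom, T − mg = mv²/r, so T = m(v²/r + g) and T/(mg) = v²/(rg) + 1 = (9.24)²/(1.65 × 9.81) + 1 = 5.275 + 1 = 6.275.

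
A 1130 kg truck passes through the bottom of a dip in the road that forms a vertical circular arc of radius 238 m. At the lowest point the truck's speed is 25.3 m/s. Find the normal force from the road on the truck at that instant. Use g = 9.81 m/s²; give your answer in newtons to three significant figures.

At the lowest point, N points up (toward the centre) and the weight mg points down (away from the centre), so the net inward force is N − mg = mv²/r.
N = m(v²/r + g) = 1130 × ((25.3)²/238 + 9.81) = 1130 × (2.689 + 9.81) = 1130 × 12.50 = 14120 N.

14100 N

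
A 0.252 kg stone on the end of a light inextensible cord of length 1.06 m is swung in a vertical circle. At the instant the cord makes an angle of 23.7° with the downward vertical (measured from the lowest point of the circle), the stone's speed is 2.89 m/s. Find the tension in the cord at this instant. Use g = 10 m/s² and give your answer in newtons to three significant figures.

Take the radial direction toward the centre of the circle as positive. The component of the weight along the string toward the centre is −mg cos φ (φ measured from the bottom), so Newton's second law along the string gives T − mg cos φ = m v²/r.
cos 23.7° = 0.9157, so T = m(v²/r + g cos φ) = 0.252 × ((2.89)²/1.06 + 10.0 × 0.9157) = 0.252 × (7.879 + (9.157)) = 0.252 × 17.04 = 4.293 N.

4.29 N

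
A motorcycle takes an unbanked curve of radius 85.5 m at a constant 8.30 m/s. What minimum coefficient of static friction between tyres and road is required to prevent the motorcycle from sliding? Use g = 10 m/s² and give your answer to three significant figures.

0.0806

Friction provides the centripetal force: μ_s m g = m v²/r, so μ_s = v²/(g r) = (8.300)²/(10.0 × 85.5) = 68.89/855.0 = 0.08057.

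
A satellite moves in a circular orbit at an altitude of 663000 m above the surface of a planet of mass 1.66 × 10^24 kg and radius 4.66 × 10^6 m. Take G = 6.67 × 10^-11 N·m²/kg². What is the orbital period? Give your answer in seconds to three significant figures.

7330 s

r = R + h = 4.66 × 10^6 + 663000 = 5.323 × 10^6 m. Gravity provides the centripetal force: G M m / r² = m v² / r ⇒ v = √(GM/r) = 4561 m/s.
T = 2πr/v = 2π × 5.323 × 10^6 / 4561 = 7333 s.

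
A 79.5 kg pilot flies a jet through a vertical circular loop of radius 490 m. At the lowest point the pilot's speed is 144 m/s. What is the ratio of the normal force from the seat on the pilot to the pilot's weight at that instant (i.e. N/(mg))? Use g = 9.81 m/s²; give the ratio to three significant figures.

At the bottom, N − mg = mv²/r, so N = m(v²/r + g) and N/(mg) = v²/(rg) + 1 = (144)²/(490 × 9.81) + 1 = 4.314 + 1 = 5.314.

5.31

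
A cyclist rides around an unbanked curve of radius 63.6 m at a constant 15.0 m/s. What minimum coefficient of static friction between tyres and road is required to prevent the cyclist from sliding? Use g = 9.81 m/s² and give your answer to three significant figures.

0.361

Friction provides the centripetal force: μ_s m g = m v²/r, so μ_s = v²/(g r) = (15.00)²/(9.81 × 63.6) = 225.0/623.9 = 0.3606.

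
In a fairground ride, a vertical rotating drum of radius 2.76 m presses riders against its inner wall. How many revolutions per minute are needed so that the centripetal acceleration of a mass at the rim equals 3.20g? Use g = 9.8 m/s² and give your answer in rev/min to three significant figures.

Require ω²r = 3.20g, so ω = √(3.20 × 9.8/2.76) = 3.371 rad/s.
In rev/min: ω × 60/(2π) = 3.371 × 60/(2π) = 32.19 rev/min.

32.2 rev/min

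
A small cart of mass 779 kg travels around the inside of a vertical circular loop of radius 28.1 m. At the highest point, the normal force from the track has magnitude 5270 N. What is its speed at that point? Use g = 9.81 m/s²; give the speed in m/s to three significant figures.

At the top, N + mg = mv²/r, so v = √(r(N/m + g)) = √(28.1 × (5270/779 + 9.81)) = √(28.1 × 16.58) = √465.8 = 21.58 m/s.

21.6 m/s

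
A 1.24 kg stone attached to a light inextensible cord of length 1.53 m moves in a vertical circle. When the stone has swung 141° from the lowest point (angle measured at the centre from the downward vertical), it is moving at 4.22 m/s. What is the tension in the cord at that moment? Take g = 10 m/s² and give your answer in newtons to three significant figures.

Take the radial direction toward the centre of the circle as positive. The component of the weight along the string toward the centre is −mg cos φ (φ measured from the bottom), so Newton's second law along the string gives T − mg cos φ = m v²/r.
cos 141° = -0.7771, so T = m(v²/r + g cos φ) = 1.24 × ((4.22)²/1.53 + 10.0 × -0.7771) = 1.24 × (11.64 + (-7.771)) = 1.24 × 3.868 = 4.796 N.

4.80 N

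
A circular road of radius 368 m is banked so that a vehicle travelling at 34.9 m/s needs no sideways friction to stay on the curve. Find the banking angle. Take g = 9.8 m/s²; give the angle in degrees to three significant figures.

For a frictionless banked turn: horizontally N sinθ = mv²/r and vertically N cosθ = mg.
Dividing: tanθ = v²/(r g) = (34.9)²/(368 × 9.8) = 1218/3606 = 0.3377.
θ = arctan(0.3377) = 18.66°.

18.7°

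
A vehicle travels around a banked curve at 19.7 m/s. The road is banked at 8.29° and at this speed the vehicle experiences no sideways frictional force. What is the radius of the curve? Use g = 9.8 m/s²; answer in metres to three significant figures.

272 m

Frictionless banking: tanθ = v²/(rg), so r = v²/(g tanθ).
r = (19.7)²/(9.8 × tan 8.29°) = 388.1/(9.8 × 0.1457) = 388.1/1.428 = 271.8 m.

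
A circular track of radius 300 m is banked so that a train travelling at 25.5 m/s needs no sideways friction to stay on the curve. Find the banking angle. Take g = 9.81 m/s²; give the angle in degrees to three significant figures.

For a frictionless banked turn: horizontally N sinθ = mv²/r and vertically N cosθ = mg.
Dividing: tanθ = v²/(r g) = (25.5)²/(300 × 9.81) = 650.2/2943 = 0.2209.
θ = arctan(0.2209) = 12.46°.

12.5°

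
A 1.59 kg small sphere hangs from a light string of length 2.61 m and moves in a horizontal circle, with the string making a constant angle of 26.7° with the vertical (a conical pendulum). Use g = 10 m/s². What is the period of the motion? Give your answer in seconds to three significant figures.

r = L sinθ = 1.173 m. From T sinθ = mω²r and T cosθ = mg: tanθ = ω²r/g, so ω² = g tanθ / r = g/(L cosθ).
ω = √(g/(L cosθ)) = √(10.0/(2.61 × 0.8934)) = √4.289 = 2.071 rad/s.
Period = 2π/ω = 3.034 s.

3.03 s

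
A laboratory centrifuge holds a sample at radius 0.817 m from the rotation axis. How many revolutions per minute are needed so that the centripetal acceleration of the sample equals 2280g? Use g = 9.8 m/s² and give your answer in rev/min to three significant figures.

Require ω²r = 2280g, so ω = √(2280 × 9.8/0.817) = 165.4 rad/s.
In rev/min: ω × 60/(2π) = 165.4 × 60/(2π) = 1579 rev/min.

1580 rev/min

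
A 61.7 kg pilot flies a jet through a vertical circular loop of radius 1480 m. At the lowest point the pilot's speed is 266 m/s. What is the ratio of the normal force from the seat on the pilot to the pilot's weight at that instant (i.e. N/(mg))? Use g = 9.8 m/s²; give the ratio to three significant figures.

At the bottom, N − mg = mv²/r, so N = m(v²/r + g) and N/(mg) = v²/(rg) + 1 = (266)²/(1480 × 9.8) + 1 = 4.878 + 1 = 5.878.

5.88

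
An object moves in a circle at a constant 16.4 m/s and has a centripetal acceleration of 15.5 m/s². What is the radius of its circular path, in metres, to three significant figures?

17.4 m

a_c = v²/r ⇒ r = v²/a_c = (16.4)²/15.5 = 269.0/15.5 = 17.35 m.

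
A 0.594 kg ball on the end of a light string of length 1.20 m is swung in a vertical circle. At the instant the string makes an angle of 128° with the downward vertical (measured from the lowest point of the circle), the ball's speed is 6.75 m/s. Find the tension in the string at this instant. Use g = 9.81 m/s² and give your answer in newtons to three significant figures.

Take the radial direction toward the centre of the circle as positive. The component of the weight along the string toward the centre is −mg cos φ (φ measured from the bottom), so Newton's second law along the string gives T − mg cos φ = m v²/r.
cos 128° = -0.6157, so T = m(v²/r + g cos φ) = 0.594 × ((6.75)²/1.20 + 9.81 × -0.6157) = 0.594 × (37.97 + (-6.040)) = 0.594 × 31.93 = 18.97 N.

19.0 N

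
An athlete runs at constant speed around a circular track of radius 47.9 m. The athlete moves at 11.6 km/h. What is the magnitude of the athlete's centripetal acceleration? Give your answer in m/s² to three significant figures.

0.217 m/s²

v = 11.6 km/h = 11.6/3.6 = 3.222 m/s.
a_c = v²/r = (3.222)²/47.9 = 10.38/47.9 = 0.2168 m/s².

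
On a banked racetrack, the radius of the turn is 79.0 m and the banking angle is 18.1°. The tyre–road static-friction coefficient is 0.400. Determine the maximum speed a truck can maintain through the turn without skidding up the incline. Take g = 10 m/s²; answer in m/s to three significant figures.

25.7 m/s

At the maximum speed, friction acts down the slope at its limiting value f = μN. Radially (horizontal, toward centre): N sinθ + μN cosθ = mv²/r. Vertically: N cosθ − μN sinθ = mg.
Dividing: v² = r g (sinθ + μcosθ)/(cosθ − μsinθ).
sinθ + μcosθ = 0.3107 + 0.400×0.9505 = 0.6909; cosθ − μsinθ = 0.9505 − 0.400×0.3107 = 0.8262.
v² = 79.0 × 10.0 × 0.6909/0.8262 = 660.6 m²/s², so v = 25.70 m/s.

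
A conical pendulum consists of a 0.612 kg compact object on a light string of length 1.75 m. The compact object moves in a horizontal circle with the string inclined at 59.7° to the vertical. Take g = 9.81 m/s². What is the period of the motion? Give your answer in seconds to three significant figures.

r = L sinθ = 1.511 m. From T sinθ = mω²r and T cosθ = mg: tanθ = ω²r/g, so ω² = g tanθ / r = g/(L cosθ).
ω = √(g/(L cosθ)) = √(9.81/(1.75 × 0.5045)) = √11.11 = 3.333 rad/s.
Period = 2π/ω = 1.885 s.

1.88 s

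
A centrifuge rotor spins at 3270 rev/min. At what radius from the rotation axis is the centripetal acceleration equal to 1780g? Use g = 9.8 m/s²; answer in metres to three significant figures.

ω = 3270 rev/min × 2π/60 = 342.4 rad/s.
a_c = ω²r = 1780g ⇒ r = 1780 × 9.8 / (342.4)² = 17440/117300 = 0.1488 m.

0.149 m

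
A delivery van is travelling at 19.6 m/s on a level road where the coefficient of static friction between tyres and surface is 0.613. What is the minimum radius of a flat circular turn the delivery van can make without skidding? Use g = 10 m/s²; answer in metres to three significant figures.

At the limit, μ_s m g = m v²/r, so r_min = v²/(μ_s g) = (19.6)²/(0.613 × 10.0) = 384.2/6.130 = 62.67 m.

62.7 m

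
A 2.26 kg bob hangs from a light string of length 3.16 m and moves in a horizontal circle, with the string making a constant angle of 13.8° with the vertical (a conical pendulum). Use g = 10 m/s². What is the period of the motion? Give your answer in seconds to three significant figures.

r = L sinθ = 0.7538 m. From T sinθ = mω²r and T cosθ = mg: tanθ = ω²r/g, so ω² = g tanθ / r = g/(L cosθ).
ω = √(g/(L cosθ)) = √(10.0/(3.16 × 0.9711)) = √3.259 = 1.805 rad/s.
Period = 2π/ω = 3.481 s.

3.48 s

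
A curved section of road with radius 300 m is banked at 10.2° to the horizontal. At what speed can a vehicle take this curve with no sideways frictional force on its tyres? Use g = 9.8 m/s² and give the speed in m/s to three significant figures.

23.0 m/s

On a frictionless banked curve, N sinθ = mv²/r and N cosθ = mg, so tanθ = v²/(rg).
v = √(r g tanθ) = √(300 × 9.8 × tan 10.2°) = √(300 × 9.8 × 0.1799) = √529.0 = 23.00 m/s.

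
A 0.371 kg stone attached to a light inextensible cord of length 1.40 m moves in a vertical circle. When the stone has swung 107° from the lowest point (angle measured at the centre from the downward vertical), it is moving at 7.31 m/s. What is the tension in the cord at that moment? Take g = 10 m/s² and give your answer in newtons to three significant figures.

Take the radial direction toward the centre of the circle as positive. The component of the weight along the string toward the centre is −mg cos φ (φ measured from the bottom), so Newton's second law along the string gives T − mg cos φ = m v²/r.
cos 107° = -0.2924, so T = m(v²/r + g cos φ) = 0.371 × ((7.31)²/1.40 + 10.0 × -0.2924) = 0.371 × (38.17 + (-2.924)) = 0.371 × 35.24 = 13.08 N.

13.1 N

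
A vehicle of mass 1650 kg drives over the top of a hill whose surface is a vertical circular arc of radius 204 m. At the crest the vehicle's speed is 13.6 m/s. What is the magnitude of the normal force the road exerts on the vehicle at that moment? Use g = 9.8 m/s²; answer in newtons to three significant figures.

14700 N

At the crest the centripetal acceleration points downward (toward the centre of the arc), so mg − N = mv²/r.
N = m(g − v²/r) = 1650 × (9.8 − (13.6)²/204) = 1650 × (9.8 − 0.9067) = 1650 × 8.893 = 14670 N.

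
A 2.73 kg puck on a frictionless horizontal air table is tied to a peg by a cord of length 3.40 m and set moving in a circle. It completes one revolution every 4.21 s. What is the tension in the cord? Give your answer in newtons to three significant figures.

20.7 N

v = 2πr/T = 2π × 3.40/4.21 = 5.074 m/s.
The tension is the only horizontal force, so it supplies the full centripetal force: T = m v²/r = 2.73 × (5.074)²/3.40 = 2.73 × 25.75/3.40 = 20.67 N.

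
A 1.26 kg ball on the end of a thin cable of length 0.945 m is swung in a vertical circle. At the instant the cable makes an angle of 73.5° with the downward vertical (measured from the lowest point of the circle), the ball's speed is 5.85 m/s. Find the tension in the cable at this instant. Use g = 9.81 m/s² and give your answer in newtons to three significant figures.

Take the radial direction toward the centre of the circle as positive. The component of the weight along the string toward the centre is −mg cos φ (φ measured from the bottom), so Newton's second law along the string gives T − mg cos φ = m v²/r.
cos 73.5° = 0.2840, so T = m(v²/r + g cos φ) = 1.26 × ((5.85)²/0.945 + 9.81 × 0.2840) = 1.26 × (36.21 + (2.786)) = 1.26 × 39.00 = 49.14 N.

49.1 N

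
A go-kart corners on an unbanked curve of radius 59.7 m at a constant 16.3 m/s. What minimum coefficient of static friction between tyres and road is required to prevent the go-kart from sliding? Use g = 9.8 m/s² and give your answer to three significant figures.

Friction provides the centripetal force: μ_s m g = m v²/r, so μ_s = v²/(g r) = (16.30)²/(9.8 × 59.7) = 265.7/585.1 = 0.4541.

0.454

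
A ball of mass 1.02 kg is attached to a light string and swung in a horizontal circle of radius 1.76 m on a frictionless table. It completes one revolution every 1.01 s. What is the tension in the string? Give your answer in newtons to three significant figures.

v = 2πr/T = 2π × 1.76/1.01 = 10.95 m/s.
The tension is the only horizontal force, so it supplies the full centripetal force: T = m v²/r = 1.02 × (10.95)²/1.76 = 1.02 × 119.9/1.76 = 69.48 N.

69.5 N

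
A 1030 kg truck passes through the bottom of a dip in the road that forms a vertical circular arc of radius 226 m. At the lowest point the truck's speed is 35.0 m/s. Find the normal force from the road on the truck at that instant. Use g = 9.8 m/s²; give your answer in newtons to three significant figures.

15700 N

At the lowest point, N points up (toward the centre) and the weight mg points down (away from the centre), so the net inward force is N − mg = mv²/r.
N = m(v²/r + g) = 1030 × ((35.0)²/226 + 9.8) = 1030 × (5.420 + 9.8) = 1030 × 15.22 = 15680 N.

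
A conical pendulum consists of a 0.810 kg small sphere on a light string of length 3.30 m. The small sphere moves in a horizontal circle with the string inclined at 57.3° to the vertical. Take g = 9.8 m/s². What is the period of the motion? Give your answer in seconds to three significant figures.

r = L sinθ = 2.777 m. From T sinθ = mω²r and T cosθ = mg: tanθ = ω²r/g, so ω² = g tanθ / r = g/(L cosθ).
ω = √(g/(L cosθ)) = √(9.8/(3.30 × 0.5402)) = √5.497 = 2.345 rad/s.
Period = 2π/ω = 2.680 s.

2.68 s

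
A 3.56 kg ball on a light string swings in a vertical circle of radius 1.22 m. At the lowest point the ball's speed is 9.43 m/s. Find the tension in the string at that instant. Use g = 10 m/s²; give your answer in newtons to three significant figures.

295 N

At the lowest point, T points up (toward the centre) and the weight mg points down (away from the centre), so the net inward force is T − mg = mv²/r.
T = m(v²/r + g) = 3.56 × ((9.43)²/1.22 + 10.0) = 3.56 × (72.89 + 10.0) = 3.56 × 82.89 = 295.1 N.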